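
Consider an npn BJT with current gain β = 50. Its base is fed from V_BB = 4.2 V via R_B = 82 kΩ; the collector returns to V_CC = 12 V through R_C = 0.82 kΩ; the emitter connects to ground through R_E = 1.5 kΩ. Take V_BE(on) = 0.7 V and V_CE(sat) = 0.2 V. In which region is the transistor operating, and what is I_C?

Assume active. Base-emitter loop: I_B = (V_BB − V_BE)/(R_B + (β+1)R_E) = (4.2 − 0.7)/(82 + 51×1.5) = 0.0221 mA.
I_C = β·I_B = 50×0.0221 = 1.1 mA.
V_CE = V_CC − I_C·R_C − I_E·R_E = 12 − 1.1×0.82 − 1.13×1.5 = 9.41 V > V_CE(sat), so the active-region assumption holds.

active; I_C ≈ 1.1 mA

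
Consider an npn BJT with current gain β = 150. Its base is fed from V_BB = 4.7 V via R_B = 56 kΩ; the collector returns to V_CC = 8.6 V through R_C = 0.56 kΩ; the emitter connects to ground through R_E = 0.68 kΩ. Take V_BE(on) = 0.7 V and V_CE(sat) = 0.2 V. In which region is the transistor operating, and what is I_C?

Assume active. Base-emitter loop: I_B = (V_BB − V_BE)/(R_B + (β+1)R_E) = (4.7 − 0.7)/(56 + 151×0.68) = 0.0252 mA.
I_C = β·I_B = 150×0.0252 = 3.78 mA.
V_CE = V_CC − I_C·R_C − I_E·R_E = 8.6 − 3.78×0.56 − 3.81×0.68 = 3.89 V > V_CE(sat), so the active-region assumption holds.

active; I_C ≈ 3.8 mA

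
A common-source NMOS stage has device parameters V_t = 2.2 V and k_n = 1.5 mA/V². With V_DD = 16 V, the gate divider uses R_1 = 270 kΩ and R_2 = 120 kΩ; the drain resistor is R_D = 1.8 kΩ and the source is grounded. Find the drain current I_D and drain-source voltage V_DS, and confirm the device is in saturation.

I_D ≈ 5.6 mA, V_DS ≈ 6 V

V_G = V_DD·R_2/(R_1+R_2) = 16×120/390 = 4.92 V. With the source grounded, V_GS = V_G = 4.92 V.
Assume saturation: I_D = (k_n/2)(V_GS − V_t)² = (1.5/2)×(4.92 − 2.2)² = 0.75×2.72² = 5.56 mA.
V_DS = V_DD − I_D·R_D = 16 − 5.56×1.8 = 5.99 V.
Saturation requires V_DS ≥ V_GS − V_t = 2.72 V; 5.99 ≥ 2.72 ✓.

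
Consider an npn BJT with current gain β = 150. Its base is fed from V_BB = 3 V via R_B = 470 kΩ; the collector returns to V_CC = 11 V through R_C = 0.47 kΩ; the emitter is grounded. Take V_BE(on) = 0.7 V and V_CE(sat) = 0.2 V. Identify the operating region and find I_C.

active; I_C ≈ 0.73 mA

Assume active. Base-emitter loop: I_B = (V_BB − V_BE)/R_B = (3 − 0.7)/470 = 0.00489 mA.
I_C = β·I_B = 150×0.00489 = 0.734 mA.
V_CE = V_CC − I_C·R_C = 11 − 0.734×0.47 = 10.7 V > V_CE(sat), so the active-region assumption holds.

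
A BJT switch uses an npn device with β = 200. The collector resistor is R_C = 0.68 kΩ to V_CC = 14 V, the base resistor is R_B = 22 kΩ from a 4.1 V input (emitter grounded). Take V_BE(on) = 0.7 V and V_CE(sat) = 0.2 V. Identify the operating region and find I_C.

saturation; I_C ≈ 20 mA

Assume active: I_B = (4.1 − 0.7)/22 = 0.155 mA, giving I_C = β·I_B = 30.9 mA.
But then V_CE = 14 − 30.9×0.68 = -7.02 V < V_CE(sat) = 0.2 V — impossible in the active region.
So the transistor is saturated. With V_CE = 0.2 V, I_C = (V_CC − 0.2)/R_C = 13.8/0.68 = 20.3 mA.
Check: β·I_B = 30.9 mA > I_C = 20.3 mA, confirming saturation.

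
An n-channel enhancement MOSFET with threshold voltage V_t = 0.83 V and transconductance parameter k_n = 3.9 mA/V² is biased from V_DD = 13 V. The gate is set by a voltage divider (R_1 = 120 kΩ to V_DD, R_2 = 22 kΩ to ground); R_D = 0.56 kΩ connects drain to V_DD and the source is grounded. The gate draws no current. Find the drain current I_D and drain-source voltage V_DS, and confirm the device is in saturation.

V_G = V_DD·R_2/(R_1+R_2) = 13×22/142 = 2.01 V. With the source grounded, V_GS = V_G = 2.01 V.
Assume saturation: I_D = (k_n/2)(V_GS − V_t)² = (3.9/2)×(2.01 − 0.83)² = 1.95×1.18² = 2.73 mA.
V_DS = V_DD − I_D·R_D = 13 − 2.73×0.56 = 11.5 V.
Saturation requires V_DS ≥ V_GS − V_t = 1.18 V; 11.5 ≥ 1.18 ✓.

I_D ≈ 2.7 mA, V_DS ≈ 11 V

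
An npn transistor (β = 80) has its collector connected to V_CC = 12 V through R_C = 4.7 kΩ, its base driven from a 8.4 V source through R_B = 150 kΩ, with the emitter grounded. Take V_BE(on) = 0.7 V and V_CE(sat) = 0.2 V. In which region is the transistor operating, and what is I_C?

saturation; I_C ≈ 2.5 mA

Assume active: I_B = (8.4 − 0.7)/150 = 0.0513 mA, giving I_C = β·I_B = 4.11 mA.
But then V_CE = 12 − 4.11×4.7 = -7.3 V < V_CE(sat) = 0.2 V — impossible in the active region.
So the transistor is saturated. With V_CE = 0.2 V, I_C = (V_CC − 0.2)/R_C = 11.8/4.7 = 2.51 mA.
Check: β·I_B = 4.11 mA > I_C = 2.51 mA, confirming saturation.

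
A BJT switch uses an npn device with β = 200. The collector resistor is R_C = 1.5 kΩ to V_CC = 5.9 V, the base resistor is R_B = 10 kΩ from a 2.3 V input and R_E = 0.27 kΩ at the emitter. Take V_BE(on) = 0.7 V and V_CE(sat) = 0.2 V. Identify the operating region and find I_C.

Assume active: I_B = (2.3 − 0.7)/(10 + 201×0.27) = 0.0249 mA, I_C = β·I_B = 4.98 mA.
Then V_CE = 5.9 − 4.98×1.5 − 5×0.27 = -2.92 V < 0.2 V — the active assumption fails.
Re-solve with V_CE = 0.2 V. KCL at the emitter: V_E/R_E = (V_BB−0.7−V_E)/R_B + (V_CC−0.2−V_E)/R_C, giving V_E = 0.886 V.
I_C = (V_CC − 0.2 − V_E)/R_C = (5.7 − 0.886)/1.5 = 3.21 mA.
Check: I_B = (1.6 − 0.886)/10 = 0.0714 mA, and β·I_B = 14.3 mA > I_C, confirming saturation.

saturation; I_C ≈ 3.2 mA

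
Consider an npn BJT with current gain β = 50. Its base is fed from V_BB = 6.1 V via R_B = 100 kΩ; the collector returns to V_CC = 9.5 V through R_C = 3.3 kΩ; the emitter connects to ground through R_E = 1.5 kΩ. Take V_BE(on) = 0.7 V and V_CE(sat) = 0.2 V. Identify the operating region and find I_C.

active; I_C ≈ 1.5 mA

Assume active. Base-emitter loop: I_B = (V_BB − V_BE)/(R_B + (β+1)R_E) = (6.1 − 0.7)/(100 + 51×1.5) = 0.0306 mA.
I_C = β·I_B = 50×0.0306 = 1.53 mA.
V_CE = V_CC − I_C·R_C − I_E·R_E = 9.5 − 1.53×3.3 − 1.56×1.5 = 2.11 V > V_CE(sat), so the active-region assumption holds.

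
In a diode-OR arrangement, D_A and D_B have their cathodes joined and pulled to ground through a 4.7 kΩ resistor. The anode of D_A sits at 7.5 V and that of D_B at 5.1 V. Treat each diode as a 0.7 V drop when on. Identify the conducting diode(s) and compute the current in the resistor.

Only D_A conducts; I_R ≈ 1.4 mA

Assume both conduct. Then node N would need to be at both 7.5−0.7 = 6.8 V and 5.1−0.7 = 4.4 V, which is impossible.
Assume only D_A conducts: V_N = 7.5 − 0.7 = 6.8 V, so I_R = 6.8/4.7 = 1.45 mA.
Check D_B: its anode-to-cathode voltage is 5.1 − 6.8 = -1.7 V < 0.7 V, so it is off. The assumption is consistent.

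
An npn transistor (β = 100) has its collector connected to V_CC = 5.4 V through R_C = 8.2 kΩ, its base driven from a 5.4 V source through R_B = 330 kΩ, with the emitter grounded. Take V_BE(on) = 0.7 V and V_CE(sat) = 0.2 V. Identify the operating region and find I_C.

Assume active: I_B = (5.4 − 0.7)/330 = 0.0142 mA, giving I_C = β·I_B = 1.42 mA.
But then V_CE = 5.4 − 1.42×8.2 = -6.28 V < V_CE(sat) = 0.2 V — impossible in the active region.
So the transistor is saturated. With V_CE = 0.2 V, I_C = (V_CC − 0.2)/R_C = 5.2/8.2 = 0.634 mA.
Check: β·I_B = 1.42 mA > I_C = 0.634 mA, confirming saturation.

saturation; I_C ≈ 0.63 mA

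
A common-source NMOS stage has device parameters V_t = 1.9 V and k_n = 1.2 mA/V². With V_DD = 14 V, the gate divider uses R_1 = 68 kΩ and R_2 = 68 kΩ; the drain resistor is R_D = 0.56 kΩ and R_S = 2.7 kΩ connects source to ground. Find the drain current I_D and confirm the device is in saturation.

I_D ≈ 1.3 mA

V_G = V_DD·R_2/(R_1+R_2) = 14×68/136 = 7 V.
Assume saturation: I_D = (k_n/2)(V_GS − V_t)² with V_GS = V_G − I_D·R_S = 7 − 2.7·I_D.
Substituting gives 4.37·I_D² − 17.5·I_D + 15.6 = 0, with roots I_D = 1.34 or 2.67 mA.
The root I_D = 2.67 mA gives V_GS = -0.21 V ≤ V_t, so take I_D = 1.34 mA.
Then V_GS = 3.39 V and V_DS = V_DD − I_D(R_D+R_S) = 14 − 1.34×3.26 = 9.64 V.
Saturation requires V_DS ≥ V_GS − V_t = 1.49 V; 9.64 ≥ 1.49 ✓.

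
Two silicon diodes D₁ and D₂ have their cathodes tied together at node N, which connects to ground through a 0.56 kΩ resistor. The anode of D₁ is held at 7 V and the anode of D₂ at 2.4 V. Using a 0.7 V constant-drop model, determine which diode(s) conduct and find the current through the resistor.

Assume both conduct. Then node N would need to be at both 7−0.7 = 6.3 V and 2.4−0.7 = 1.7 V, which is impossible.
Assume only D₁ conducts: V_N = 7 − 0.7 = 6.3 V, so I_R = 6.3/0.56 = 11.2 mA.
Check D₂: its anode-to-cathode voltage is 2.4 − 6.3 = -3.9 V < 0.7 V, so it is off. The assumption is consistent.

Only D₁ conducts; I_R ≈ 11 mA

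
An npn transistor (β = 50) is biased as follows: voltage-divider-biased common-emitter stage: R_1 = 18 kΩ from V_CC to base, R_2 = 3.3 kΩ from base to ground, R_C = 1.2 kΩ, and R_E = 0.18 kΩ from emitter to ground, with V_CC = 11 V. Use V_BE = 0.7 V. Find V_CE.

V_CE ≈ 5.2 V

Thevenize the base divider: V_Th = V_CC·R_2/(R_1+R_2) = 11×3.3/21.3 = 1.7 V, R_Th = R_1‖R_2 = 2.79 kΩ.
Base-emitter loop: V_Th = I_B·R_Th + V_BE + (β+1)I_B·R_E, so I_B = (1.7 − 0.7) / (2.79 + 51×0.18) = 0.0839 mA.
I_C = β·I_B = 50×0.0839 = 4.2 mA, and I_E = (β+1)I_B = 4.28 mA.
V_CE = V_CC − I_C·R_C − I_E·R_E = 11 − 4.2×1.2 − 4.28×0.18 = 5.2 V.
V_CE = 5.2 V > 0.2 V confirms active-region operation.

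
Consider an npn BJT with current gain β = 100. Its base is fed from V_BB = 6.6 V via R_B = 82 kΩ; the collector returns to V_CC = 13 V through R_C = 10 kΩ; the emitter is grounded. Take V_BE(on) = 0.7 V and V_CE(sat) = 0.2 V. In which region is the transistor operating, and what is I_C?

Assume active: I_B = (6.6 − 0.7)/82 = 0.072 mA, giving I_C = β·I_B = 7.2 mA.
But then V_CE = 13 − 7.2×10 = -59 V < V_CE(sat) = 0.2 V — impossible in the active region.
So the transistor is saturated. With V_CE = 0.2 V, I_C = (V_CC − 0.2)/R_C = 12.8/10 = 1.28 mA.
Check: β·I_B = 7.2 mA > I_C = 1.28 mA, confirming saturation.

saturation; I_C ≈ 1.3 mA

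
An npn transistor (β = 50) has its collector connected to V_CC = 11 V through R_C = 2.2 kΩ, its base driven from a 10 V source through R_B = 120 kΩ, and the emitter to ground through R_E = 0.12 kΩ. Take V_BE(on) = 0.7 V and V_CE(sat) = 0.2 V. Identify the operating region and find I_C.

active; I_C ≈ 3.7 mA

Assume active. Base-emitter loop: I_B = (V_BB − V_BE)/(R_B + (β+1)R_E) = (10 − 0.7)/(120 + 51×0.12) = 0.0737 mA.
I_C = β·I_B = 50×0.0737 = 3.69 mA.
V_CE = V_CC − I_C·R_C − I_E·R_E = 11 − 3.69×2.2 − 3.76×0.12 = 2.44 V > V_CE(sat), so the active-region assumption holds.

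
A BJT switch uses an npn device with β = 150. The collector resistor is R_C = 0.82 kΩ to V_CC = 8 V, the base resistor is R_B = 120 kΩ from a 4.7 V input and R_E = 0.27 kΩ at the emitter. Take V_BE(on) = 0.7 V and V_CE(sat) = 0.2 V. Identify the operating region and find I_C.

active; I_C ≈ 3.7 mA

Assume active. Base-emitter loop: I_B = (V_BB − V_BE)/(R_B + (β+1)R_E) = (4.7 − 0.7)/(120 + 151×0.27) = 0.0249 mA.
I_C = β·I_B = 150×0.0249 = 3.73 mA.
V_CE = V_CC − I_C·R_C − I_E·R_E = 8 − 3.73×0.82 − 3.76×0.27 = 3.93 V > V_CE(sat), so the active-region assumption holds.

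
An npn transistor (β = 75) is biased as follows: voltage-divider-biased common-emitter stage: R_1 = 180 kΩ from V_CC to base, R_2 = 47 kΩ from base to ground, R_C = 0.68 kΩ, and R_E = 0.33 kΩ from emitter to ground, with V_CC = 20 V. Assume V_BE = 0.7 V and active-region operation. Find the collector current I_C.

Thevenize the base divider: V_Th = V_CC·R_2/(R_1+R_2) = 20×47/227 = 4.14 V, R_Th = R_1‖R_2 = 37.3 kΩ.
Base-emitter loop: V_Th = I_B·R_Th + V_BE + (β+1)I_B·R_E, so I_B = (4.14 − 0.7) / (37.3 + 76×0.33) = 0.0552 mA.
I_C = β·I_B = 75×0.0552 = 4.14 mA, and I_E = (β+1)I_B = 4.19 mA.
V_CE = V_CC − I_C·R_C − I_E·R_E = 20 − 4.14×0.68 − 4.19×0.33 = 15.8 V.
V_CE = 15.8 V > 0.2 V confirms active-region operation.

I_C ≈ 4.1 mA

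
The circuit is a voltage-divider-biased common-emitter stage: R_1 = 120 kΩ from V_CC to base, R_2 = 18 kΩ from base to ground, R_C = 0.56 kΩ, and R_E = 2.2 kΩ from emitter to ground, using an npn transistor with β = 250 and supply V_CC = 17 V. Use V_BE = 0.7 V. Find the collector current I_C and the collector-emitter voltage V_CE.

I_C ≈ 0.67 mA, V_CE ≈ 15 V

Thevenize the base divider: V_Th = V_CC·R_2/(R_1+R_2) = 17×18/138 = 2.22 V, R_Th = R_1‖R_2 = 15.7 kΩ.
Base-emitter loop: V_Th = I_B·R_Th + V_BE + (β+1)I_B·R_E, so I_B = (2.22 − 0.7) / (15.7 + 251×2.2) = 0.00267 mA.
I_C = β·I_B = 250×0.00267 = 0.668 mA, and I_E = (β+1)I_B = 0.671 mA.
V_CE = V_CC − I_C·R_C − I_E·R_E = 17 − 0.668×0.56 − 0.671×2.2 = 15.2 V.
V_CE = 15.2 V > 0.2 V confirms active-region operation.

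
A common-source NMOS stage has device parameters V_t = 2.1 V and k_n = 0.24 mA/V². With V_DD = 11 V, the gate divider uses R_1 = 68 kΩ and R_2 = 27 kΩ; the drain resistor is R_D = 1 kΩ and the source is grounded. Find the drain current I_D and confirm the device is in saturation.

V_G = V_DD·R_2/(R_1+R_2) = 11×27/95 = 3.13 V. With the source grounded, V_GS = V_G = 3.13 V.
Assume saturation: I_D = (k_n/2)(V_GS − V_t)² = (0.24/2)×(3.13 − 2.1)² = 0.12×1.03² = 0.126 mA.
V_DS = V_DD − I_D·R_D = 11 − 0.126×1 = 10.9 V.
Saturation requires V_DS ≥ V_GS − V_t = 1.03 V; 10.9 ≥ 1.03 ✓.

I_D ≈ 0.13 mA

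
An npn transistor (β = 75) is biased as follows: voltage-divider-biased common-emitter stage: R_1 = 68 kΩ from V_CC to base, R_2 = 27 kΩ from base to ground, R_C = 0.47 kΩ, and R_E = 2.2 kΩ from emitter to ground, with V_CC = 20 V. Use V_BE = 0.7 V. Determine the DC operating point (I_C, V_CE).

I_C ≈ 2 mA, V_CE ≈ 15 V

Thevenize the base divider: V_Th = V_CC·R_2/(R_1+R_2) = 20×27/95 = 5.68 V, R_Th = R_1‖R_2 = 19.3 kΩ.
Base-emitter loop: V_Th = I_B·R_Th + V_BE + (β+1)I_B·R_E, so I_B = (5.68 − 0.7) / (19.3 + 76×2.2) = 0.0267 mA.
I_C = β·I_B = 75×0.0267 = 2 mA, and I_E = (β+1)I_B = 2.03 mA.
V_CE = V_CC − I_C·R_C − I_E·R_E = 20 − 2×0.47 − 2.03×2.2 = 14.6 V.
V_CE = 14.6 V > 0.2 V confirms active-region operation.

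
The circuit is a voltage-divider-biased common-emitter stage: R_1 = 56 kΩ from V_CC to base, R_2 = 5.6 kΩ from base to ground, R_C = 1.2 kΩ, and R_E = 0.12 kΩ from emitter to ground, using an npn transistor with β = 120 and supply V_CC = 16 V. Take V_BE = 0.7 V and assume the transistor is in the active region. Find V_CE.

Thevenize the base divider: V_Th = V_CC·R_2/(R_1+R_2) = 16×5.6/61.6 = 1.45 V, R_Th = R_1‖R_2 = 5.09 kΩ.
Base-emitter loop: V_Th = I_B·R_Th + V_BE + (β+1)I_B·R_E, so I_B = (1.45 − 0.7) / (5.09 + 121×0.12) = 0.0385 mA.
I_C = β·I_B = 120×0.0385 = 4.62 mA, and I_E = (β+1)I_B = 4.66 mA.
V_CE = V_CC − I_C·R_C − I_E·R_E = 16 − 4.62×1.2 − 4.66×0.12 = 9.9 V.
V_CE = 9.9 V > 0.2 V confirms active-region operation.

V_CE ≈ 9.9 V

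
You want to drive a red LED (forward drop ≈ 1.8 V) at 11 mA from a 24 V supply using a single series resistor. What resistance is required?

R ≈ 2 kΩ

The resistor drops V_S − V_D = 24 − 1.8 = 22.2 V at 11 mA.
R = 22.2 V / 11 mA = 2.02 kΩ.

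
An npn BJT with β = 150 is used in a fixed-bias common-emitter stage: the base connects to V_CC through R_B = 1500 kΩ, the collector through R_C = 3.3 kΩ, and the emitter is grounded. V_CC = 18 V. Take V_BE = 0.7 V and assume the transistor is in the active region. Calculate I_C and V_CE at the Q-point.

Base loop: V_CC = I_B·R_B + V_BE, so I_B = (18 − 0.7)/1500 kΩ = 0.0115 mA.
In the active region I_C = β·I_B = 150 × 0.0115 = 1.73 mA.
Collector loop: V_CE = V_CC − I_C·R_C = 18 − 1.73×3.3 = 12.3 V.
Since V_CE = 12.3 V > V_CE(sat) ≈ 0.2 V, the transistor is in the active region as assumed.

I_C ≈ 1.7 mA, V_CE ≈ 12 V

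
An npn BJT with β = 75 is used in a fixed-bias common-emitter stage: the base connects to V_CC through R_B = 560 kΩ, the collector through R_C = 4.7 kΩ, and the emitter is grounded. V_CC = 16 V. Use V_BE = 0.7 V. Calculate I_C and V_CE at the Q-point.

Base loop: V_CC = I_B·R_B + V_BE, so I_B = (16 − 0.7)/560 kΩ = 0.0273 mA.
In the active region I_C = β·I_B = 75 × 0.0273 = 2.05 mA.
Collector loop: V_CE = V_CC − I_C·R_C = 16 − 2.05×4.7 = 6.37 V.
Since V_CE = 6.37 V > V_CE(sat) ≈ 0.2 V, the transistor is in the active region as assumed.

I_C ≈ 2 mA, V_CE ≈ 6.4 V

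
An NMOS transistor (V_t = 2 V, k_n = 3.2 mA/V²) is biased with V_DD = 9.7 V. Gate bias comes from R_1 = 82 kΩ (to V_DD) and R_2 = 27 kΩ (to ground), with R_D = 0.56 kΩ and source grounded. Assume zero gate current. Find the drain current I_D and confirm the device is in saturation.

I_D ≈ 0.26 mA

V_G = V_DD·R_2/(R_1+R_2) = 9.7×27/109 = 2.4 V. With the source grounded, V_GS = V_G = 2.4 V.
Assume saturation: I_D = (k_n/2)(V_GS − V_t)² = (3.2/2)×(2.4 − 2)² = 1.6×0.403² = 0.26 mA.
V_DS = V_DD − I_D·R_D = 9.7 − 0.26×0.56 = 9.55 V.
Saturation requires V_DS ≥ V_GS − V_t = 0.403 V; 9.55 ≥ 0.403 ✓.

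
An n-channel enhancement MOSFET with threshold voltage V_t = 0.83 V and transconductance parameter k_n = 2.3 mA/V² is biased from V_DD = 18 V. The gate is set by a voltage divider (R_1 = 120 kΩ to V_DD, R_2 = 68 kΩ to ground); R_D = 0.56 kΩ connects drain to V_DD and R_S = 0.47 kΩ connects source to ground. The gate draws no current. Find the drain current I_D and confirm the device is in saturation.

I_D ≈ 6.9 mA

V_G = V_DD·R_2/(R_1+R_2) = 18×68/188 = 6.51 V.
Assume saturation: I_D = (k_n/2)(V_GS − V_t)² with V_GS = V_G − I_D·R_S = 6.51 − 0.47·I_D.
Substituting gives 0.254·I_D² − 7.14·I_D + 37.1 = 0, with roots I_D = 6.88 or 21.2 mA.
The root I_D = 21.2 mA gives V_GS = -3.47 V ≤ V_t, so take I_D = 6.88 mA.
Then V_GS = 3.28 V and V_DS = V_DD − I_D(R_D+R_S) = 18 − 6.88×1.03 = 10.9 V.
Saturation requires V_DS ≥ V_GS − V_t = 2.45 V; 10.9 ≥ 2.45 ✓.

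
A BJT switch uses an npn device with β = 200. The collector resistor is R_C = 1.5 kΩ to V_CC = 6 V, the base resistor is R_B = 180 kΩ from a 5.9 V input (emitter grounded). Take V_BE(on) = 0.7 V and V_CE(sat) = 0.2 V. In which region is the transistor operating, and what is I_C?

Assume active: I_B = (5.9 − 0.7)/180 = 0.0289 mA, giving I_C = β·I_B = 5.78 mA.
But then V_CE = 6 − 5.78×1.5 = -2.67 V < V_CE(sat) = 0.2 V — impossible in the active region.
So the transistor is saturated. With V_CE = 0.2 V, I_C = (V_CC − 0.2)/R_C = 5.8/1.5 = 3.87 mA.
Check: β·I_B = 5.78 mA > I_C = 3.87 mA, confirming saturation.

saturation; I_C ≈ 3.9 mA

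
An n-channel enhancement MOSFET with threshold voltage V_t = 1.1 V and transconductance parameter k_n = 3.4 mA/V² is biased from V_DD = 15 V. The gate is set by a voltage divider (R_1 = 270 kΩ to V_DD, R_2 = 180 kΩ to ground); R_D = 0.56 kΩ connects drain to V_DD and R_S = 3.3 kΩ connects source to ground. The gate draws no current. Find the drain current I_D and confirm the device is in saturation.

I_D ≈ 1.2 mA

V_G = V_DD·R_2/(R_1+R_2) = 15×180/450 = 6 V.
Assume saturation: I_D = (k_n/2)(V_GS − V_t)² with V_GS = V_G − I_D·R_S = 6 − 3.3·I_D.
Substituting gives 18.5·I_D² − 56·I_D + 40.8 = 0, with roots I_D = 1.23 or 1.8 mA.
The root I_D = 1.8 mA gives V_GS = 0.0721 V ≤ V_t, so take I_D = 1.23 mA.
Then V_GS = 1.95 V and V_DS = V_DD − I_D(R_D+R_S) = 15 − 1.23×3.86 = 10.3 V.
Saturation requires V_DS ≥ V_GS − V_t = 0.85 V; 10.3 ≥ 0.85 ✓.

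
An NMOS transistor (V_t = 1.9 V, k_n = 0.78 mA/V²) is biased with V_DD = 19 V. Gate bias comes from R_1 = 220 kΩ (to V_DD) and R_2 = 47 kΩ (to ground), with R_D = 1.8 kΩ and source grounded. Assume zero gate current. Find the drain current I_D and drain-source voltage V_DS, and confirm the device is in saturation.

I_D ≈ 0.81 mA, V_DS ≈ 18 V

V_G = V_DD·R_2/(R_1+R_2) = 19×47/267 = 3.34 V. With the source grounded, V_GS = V_G = 3.34 V.
Assume saturation: I_D = (k_n/2)(V_GS − V_t)² = (0.78/2)×(3.34 − 1.9)² = 0.39×1.44² = 0.814 mA.
V_DS = V_DD − I_D·R_D = 19 − 0.814×1.8 = 17.5 V.
Saturation requires V_DS ≥ V_GS − V_t = 1.44 V; 17.5 ≥ 1.44 ✓.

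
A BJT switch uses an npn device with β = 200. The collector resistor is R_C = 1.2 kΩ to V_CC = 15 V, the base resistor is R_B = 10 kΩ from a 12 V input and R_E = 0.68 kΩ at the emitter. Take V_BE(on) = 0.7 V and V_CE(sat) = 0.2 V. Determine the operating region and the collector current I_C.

Assume active: I_B = (12 − 0.7)/(10 + 201×0.68) = 0.077 mA, I_C = β·I_B = 15.4 mA.
Then V_CE = 15 − 15.4×1.2 − 15.5×0.68 = -14 V < 0.2 V — the active assumption fails.
Re-solve with V_CE = 0.2 V. KCL at the emitter: V_E/R_E = (V_BB−0.7−V_E)/R_B + (V_CC−0.2−V_E)/R_C, giving V_E = 5.6 V.
I_C = (V_CC − 0.2 − V_E)/R_C = (14.8 − 5.6)/1.2 = 7.67 mA.
Check: I_B = (11.3 − 5.6)/10 = 0.57 mA, and β·I_B = 114 mA > I_C, confirming saturation.

saturation; I_C ≈ 7.7 mA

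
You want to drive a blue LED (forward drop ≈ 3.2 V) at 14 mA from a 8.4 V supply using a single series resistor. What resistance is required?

The resistor drops V_S − V_D = 8.4 − 3.2 = 5.2 V at 14 mA.
R = 5.2 V / 14 mA = 0.371 kΩ.

R ≈ 0.37 kΩ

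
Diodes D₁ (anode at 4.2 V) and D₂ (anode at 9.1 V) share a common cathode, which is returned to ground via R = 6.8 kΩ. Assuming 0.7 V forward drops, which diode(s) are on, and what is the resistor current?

Only D₂ conducts; I_R ≈ 1.2 mA

Assume both conduct. Then node N would need to be at both 4.2−0.7 = 3.5 V and 9.1−0.7 = 8.4 V, which is impossible.
Assume only D₂ conducts: V_N = 9.1 − 0.7 = 8.4 V, so I_R = 8.4/6.8 = 1.24 mA.
Check D₁: its anode-to-cathode voltage is 4.2 − 8.4 = -4.2 V < 0.7 V, so it is off. The assumption is consistent.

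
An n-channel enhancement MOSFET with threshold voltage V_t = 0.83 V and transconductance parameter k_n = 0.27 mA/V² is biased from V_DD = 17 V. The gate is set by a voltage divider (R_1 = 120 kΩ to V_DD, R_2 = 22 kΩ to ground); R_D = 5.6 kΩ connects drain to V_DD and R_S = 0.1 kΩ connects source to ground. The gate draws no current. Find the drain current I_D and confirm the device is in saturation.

V_G = V_DD·R_2/(R_1+R_2) = 17×22/142 = 2.63 V.
Assume saturation: I_D = (k_n/2)(V_GS − V_t)² with V_GS = V_G − I_D·R_S = 2.63 − 0.1·I_D.
Substituting gives 0.00135·I_D² − 1.05·I_D + 0.439 = 0, with roots I_D = 0.419 or 776 mA.
The root I_D = 776 mA gives V_GS = -75 V ≤ V_t, so take I_D = 0.419 mA.
Then V_GS = 2.59 V and V_DS = V_DD − I_D(R_D+R_S) = 17 − 0.419×5.7 = 14.6 V.
Saturation requires V_DS ≥ V_GS − V_t = 1.76 V; 14.6 ≥ 1.76 ✓.

I_D ≈ 0.42 mA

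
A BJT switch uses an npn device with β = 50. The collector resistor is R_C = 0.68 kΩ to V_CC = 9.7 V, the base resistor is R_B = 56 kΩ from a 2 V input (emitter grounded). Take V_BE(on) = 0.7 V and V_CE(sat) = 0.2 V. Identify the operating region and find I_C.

active; I_C ≈ 1.2 mA

Assume active. Base-emitter loop: I_B = (V_BB − V_BE)/R_B = (2 − 0.7)/56 = 0.0232 mA.
I_C = β·I_B = 50×0.0232 = 1.16 mA.
V_CE = V_CC − I_C·R_C = 9.7 − 1.16×0.68 = 8.91 V > V_CE(sat), so the active-region assumption holds.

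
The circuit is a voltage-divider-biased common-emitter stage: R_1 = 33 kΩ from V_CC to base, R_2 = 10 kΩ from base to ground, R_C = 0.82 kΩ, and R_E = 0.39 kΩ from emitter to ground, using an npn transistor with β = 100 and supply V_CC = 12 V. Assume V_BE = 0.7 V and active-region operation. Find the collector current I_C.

Thevenize the base divider: V_Th = V_CC·R_2/(R_1+R_2) = 12×10/43 = 2.79 V, R_Th = R_1‖R_2 = 7.67 kΩ.
Base-emitter loop: V_Th = I_B·R_Th + V_BE + (β+1)I_B·R_E, so I_B = (2.79 − 0.7) / (7.67 + 101×0.39) = 0.0444 mA.
I_C = β·I_B = 100×0.0444 = 4.44 mA, and I_E = (β+1)I_B = 4.49 mA.
V_CE = V_CC − I_C·R_C − I_E·R_E = 12 − 4.44×0.82 − 4.49×0.39 = 6.61 V.
V_CE = 6.61 V > 0.2 V confirms active-region operation.

I_C ≈ 4.4 mA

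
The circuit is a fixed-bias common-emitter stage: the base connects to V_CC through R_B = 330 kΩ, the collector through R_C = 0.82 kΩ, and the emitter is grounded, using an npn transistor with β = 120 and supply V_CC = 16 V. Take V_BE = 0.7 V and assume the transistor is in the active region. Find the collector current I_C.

Base loop: V_CC = I_B·R_B + V_BE, so I_B = (16 − 0.7)/330 kΩ = 0.0464 mA.
In the active region I_C = β·I_B = 120 × 0.0464 = 5.56 mA.
Collector loop: V_CE = V_CC − I_C·R_C = 16 − 5.56×0.82 = 11.4 V.
Since V_CE = 11.4 V > V_CE(sat) ≈ 0.2 V, the transistor is in the active region as assumed.

I_C ≈ 5.6 mA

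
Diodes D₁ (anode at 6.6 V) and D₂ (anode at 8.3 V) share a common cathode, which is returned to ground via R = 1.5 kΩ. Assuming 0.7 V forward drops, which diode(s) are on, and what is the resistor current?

Only D₂ conducts; I_R ≈ 5.1 mA

Assume both conduct. Then node N would need to be at both 6.6−0.7 = 5.9 V and 8.3−0.7 = 7.6 V, which is impossible.
Assume only D₂ conducts: V_N = 8.3 − 0.7 = 7.6 V, so I_R = 7.6/1.5 = 5.07 mA.
Check D₁: its anode-to-cathode voltage is 6.6 − 7.6 = -1 V < 0.7 V, so it is off. The assumption is consistent.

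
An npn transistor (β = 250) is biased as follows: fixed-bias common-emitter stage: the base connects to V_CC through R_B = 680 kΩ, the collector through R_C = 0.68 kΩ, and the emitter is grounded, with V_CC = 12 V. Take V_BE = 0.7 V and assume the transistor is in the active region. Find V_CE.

V_CE ≈ 9.2 V

Base loop: V_CC = I_B·R_B + V_BE, so I_B = (12 − 0.7)/680 kΩ = 0.0166 mA.
In the active region I_C = β·I_B = 250 × 0.0166 = 4.15 mA.
Collector loop: V_CE = V_CC − I_C·R_C = 12 − 4.15×0.68 = 9.17 V.
Since V_CE = 9.17 V > V_CE(sat) ≈ 0.2 V, the transistor is in the active region as assumed.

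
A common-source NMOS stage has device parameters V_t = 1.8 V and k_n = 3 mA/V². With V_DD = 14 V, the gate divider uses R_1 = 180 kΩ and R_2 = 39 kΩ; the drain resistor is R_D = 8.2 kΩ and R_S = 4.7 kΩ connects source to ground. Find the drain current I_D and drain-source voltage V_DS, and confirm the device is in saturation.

I_D ≈ 0.094 mA, V_DS ≈ 13 V

V_G = V_DD·R_2/(R_1+R_2) = 14×39/219 = 2.49 V.
Assume saturation: I_D = (k_n/2)(V_GS − V_t)² with V_GS = V_G − I_D·R_S = 2.49 − 4.7·I_D.
Substituting gives 33.1·I_D² − 10.8·I_D + 0.721 = 0, with roots I_D = 0.0942 or 0.231 mA.
The root I_D = 0.231 mA gives V_GS = 1.41 V ≤ V_t, so take I_D = 0.0942 mA.
Then V_GS = 2.05 V and V_DS = V_DD − I_D(R_D+R_S) = 14 − 0.0942×12.9 = 12.8 V.
Saturation requires V_DS ≥ V_GS − V_t = 0.251 V; 12.8 ≥ 0.251 ✓.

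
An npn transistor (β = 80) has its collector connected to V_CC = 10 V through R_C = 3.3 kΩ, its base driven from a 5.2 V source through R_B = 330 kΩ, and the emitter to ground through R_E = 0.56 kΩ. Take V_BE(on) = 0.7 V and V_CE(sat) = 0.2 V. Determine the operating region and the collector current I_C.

active; I_C ≈ 0.96 mA

Assume active. Base-emitter loop: I_B = (V_BB − V_BE)/(R_B + (β+1)R_E) = (5.2 − 0.7)/(330 + 81×0.56) = 0.012 mA.
I_C = β·I_B = 80×0.012 = 0.959 mA.
V_CE = V_CC − I_C·R_C − I_E·R_E = 10 − 0.959×3.3 − 0.971×0.56 = 6.29 V > V_CE(sat), so the active-region assumption holds.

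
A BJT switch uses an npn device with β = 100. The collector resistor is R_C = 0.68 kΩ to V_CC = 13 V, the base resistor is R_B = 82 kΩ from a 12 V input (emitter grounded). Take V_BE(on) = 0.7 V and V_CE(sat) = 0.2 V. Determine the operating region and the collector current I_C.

Assume active. Base-emitter loop: I_B = (V_BB − V_BE)/R_B = (12 − 0.7)/82 = 0.138 mA.
I_C = β·I_B = 100×0.138 = 13.8 mA.
V_CE = V_CC − I_C·R_C = 13 − 13.8×0.68 = 3.63 V > V_CE(sat), so the active-region assumption holds.

active; I_C ≈ 14 mA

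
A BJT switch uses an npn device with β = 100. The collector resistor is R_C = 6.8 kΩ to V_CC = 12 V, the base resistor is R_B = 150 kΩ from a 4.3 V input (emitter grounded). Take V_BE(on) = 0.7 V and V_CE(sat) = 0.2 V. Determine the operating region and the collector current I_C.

Assume active: I_B = (4.3 − 0.7)/150 = 0.024 mA, giving I_C = β·I_B = 2.4 mA.
But then V_CE = 12 − 2.4×6.8 = -4.32 V < V_CE(sat) = 0.2 V — impossible in the active region.
So the transistor is saturated. With V_CE = 0.2 V, I_C = (V_CC − 0.2)/R_C = 11.8/6.8 = 1.74 mA.
Check: β·I_B = 2.4 mA > I_C = 1.74 mA, confirming saturation.

saturation; I_C ≈ 1.7 mA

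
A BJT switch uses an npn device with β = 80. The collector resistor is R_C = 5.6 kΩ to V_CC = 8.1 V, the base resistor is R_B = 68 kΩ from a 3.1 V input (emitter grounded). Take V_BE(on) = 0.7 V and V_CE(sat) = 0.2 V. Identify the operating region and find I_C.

saturation; I_C ≈ 1.4 mA

Assume active: I_B = (3.1 − 0.7)/68 = 0.0353 mA, giving I_C = β·I_B = 2.82 mA.
But then V_CE = 8.1 − 2.82×5.6 = -7.71 V < V_CE(sat) = 0.2 V — impossible in the active region.
So the transistor is saturated. With V_CE = 0.2 V, I_C = (V_CC − 0.2)/R_C = 7.9/5.6 = 1.41 mA.
Check: β·I_B = 2.82 mA > I_C = 1.41 mA, confirming saturation.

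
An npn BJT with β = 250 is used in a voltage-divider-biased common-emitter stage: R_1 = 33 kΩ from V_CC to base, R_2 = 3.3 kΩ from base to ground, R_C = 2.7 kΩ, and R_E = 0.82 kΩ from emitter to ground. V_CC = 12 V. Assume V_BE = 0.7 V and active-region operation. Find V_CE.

Thevenize the base divider: V_Th = V_CC·R_2/(R_1+R_2) = 12×3.3/36.3 = 1.09 V, R_Th = R_1‖R_2 = 3 kΩ.
Base-emitter loop: V_Th = I_B·R_Th + V_BE + (β+1)I_B·R_E, so I_B = (1.09 − 0.7) / (3 + 251×0.82) = 0.00187 mA.
I_C = β·I_B = 250×0.00187 = 0.468 mA, and I_E = (β+1)I_B = 0.47 mA.
V_CE = V_CC − I_C·R_C − I_E·R_E = 12 − 0.468×2.7 − 0.47×0.82 = 10.4 V.
V_CE = 10.4 V > 0.2 V confirms active-region operation.

V_CE ≈ 10 V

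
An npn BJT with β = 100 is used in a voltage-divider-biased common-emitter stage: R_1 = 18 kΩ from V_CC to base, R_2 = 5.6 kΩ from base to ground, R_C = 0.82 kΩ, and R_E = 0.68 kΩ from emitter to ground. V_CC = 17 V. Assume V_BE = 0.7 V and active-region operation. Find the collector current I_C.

I_C ≈ 4.6 mA

Thevenize the base divider: V_Th = V_CC·R_2/(R_1+R_2) = 17×5.6/23.6 = 4.03 V, R_Th = R_1‖R_2 = 4.27 kΩ.
Base-emitter loop: V_Th = I_B·R_Th + V_BE + (β+1)I_B·R_E, so I_B = (4.03 − 0.7) / (4.27 + 101×0.68) = 0.0457 mA.
I_C = β·I_B = 100×0.0457 = 4.57 mA, and I_E = (β+1)I_B = 4.62 mA.
V_CE = V_CC − I_C·R_C − I_E·R_E = 17 − 4.57×0.82 − 4.62×0.68 = 10.1 V.
V_CE = 10.1 V > 0.2 V confirms active-region operation.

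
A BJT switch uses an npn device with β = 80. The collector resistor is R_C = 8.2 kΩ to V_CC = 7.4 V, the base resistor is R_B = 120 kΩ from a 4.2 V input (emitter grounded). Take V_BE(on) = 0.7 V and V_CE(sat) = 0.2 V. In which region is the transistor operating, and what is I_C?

Assume active: I_B = (4.2 − 0.7)/120 = 0.0292 mA, giving I_C = β·I_B = 2.33 mA.
But then V_CE = 7.4 − 2.33×8.2 = -11.7 V < V_CE(sat) = 0.2 V — impossible in the active region.
So the transistor is saturated. With V_CE = 0.2 V, I_C = (V_CC − 0.2)/R_C = 7.2/8.2 = 0.878 mA.
Check: β·I_B = 2.33 mA > I_C = 0.878 mA, confirming saturation.

saturation; I_C ≈ 0.88 mA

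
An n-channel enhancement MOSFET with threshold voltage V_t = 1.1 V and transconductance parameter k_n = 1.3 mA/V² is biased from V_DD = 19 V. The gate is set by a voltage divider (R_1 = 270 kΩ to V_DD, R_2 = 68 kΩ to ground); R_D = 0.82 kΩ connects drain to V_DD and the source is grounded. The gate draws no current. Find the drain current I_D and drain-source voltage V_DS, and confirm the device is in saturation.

V_G = V_DD·R_2/(R_1+R_2) = 19×68/338 = 3.82 V. With the source grounded, V_GS = V_G = 3.82 V.
Assume saturation: I_D = (k_n/2)(V_GS − V_t)² = (1.3/2)×(3.82 − 1.1)² = 0.65×2.72² = 4.82 mA.
V_DS = V_DD − I_D·R_D = 19 − 4.82×0.82 = 15 V.
Saturation requires V_DS ≥ V_GS − V_t = 2.72 V; 15 ≥ 2.72 ✓.

I_D ≈ 4.8 mA, V_DS ≈ 15 V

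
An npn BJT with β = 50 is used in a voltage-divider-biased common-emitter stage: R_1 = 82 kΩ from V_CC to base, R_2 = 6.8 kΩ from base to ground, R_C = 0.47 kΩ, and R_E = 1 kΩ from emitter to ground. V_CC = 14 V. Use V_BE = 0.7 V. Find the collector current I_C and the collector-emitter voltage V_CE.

I_C ≈ 0.32 mA, V_CE ≈ 14 V

Thevenize the base divider: V_Th = V_CC·R_2/(R_1+R_2) = 14×6.8/88.8 = 1.07 V, R_Th = R_1‖R_2 = 6.28 kΩ.
Base-emitter loop: V_Th = I_B·R_Th + V_BE + (β+1)I_B·R_E, so I_B = (1.07 − 0.7) / (6.28 + 51×1) = 0.0065 mA.
I_C = β·I_B = 50×0.0065 = 0.325 mA, and I_E = (β+1)I_B = 0.331 mA.
V_CE = V_CC − I_C·R_C − I_E·R_E = 14 − 0.325×0.47 − 0.331×1 = 13.5 V.
V_CE = 13.5 V > 0.2 V confirms active-region operation.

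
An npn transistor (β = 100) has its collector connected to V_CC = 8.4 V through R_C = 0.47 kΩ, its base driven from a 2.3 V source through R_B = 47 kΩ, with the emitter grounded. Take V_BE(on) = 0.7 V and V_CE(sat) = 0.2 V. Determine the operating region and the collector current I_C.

Assume active. Base-emitter loop: I_B = (V_BB − V_BE)/R_B = (2.3 − 0.7)/47 = 0.034 mA.
I_C = β·I_B = 100×0.034 = 3.4 mA.
V_CE = V_CC − I_C·R_C = 8.4 − 3.4×0.47 = 6.8 V > V_CE(sat), so the active-region assumption holds.

active; I_C ≈ 3.4 mA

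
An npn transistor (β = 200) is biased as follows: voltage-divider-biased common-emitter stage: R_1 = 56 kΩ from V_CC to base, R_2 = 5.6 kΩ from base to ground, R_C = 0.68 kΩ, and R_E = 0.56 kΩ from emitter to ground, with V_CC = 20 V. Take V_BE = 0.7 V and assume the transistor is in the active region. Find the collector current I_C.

Thevenize the base divider: V_Th = V_CC·R_2/(R_1+R_2) = 20×5.6/61.6 = 1.82 V, R_Th = R_1‖R_2 = 5.09 kΩ.
Base-emitter loop: V_Th = I_B·R_Th + V_BE + (β+1)I_B·R_E, so I_B = (1.82 − 0.7) / (5.09 + 201×0.56) = 0.0095 mA.
I_C = β·I_B = 200×0.0095 = 1.9 mA, and I_E = (β+1)I_B = 1.91 mA.
V_CE = V_CC − I_C·R_C − I_E·R_E = 20 − 1.9×0.68 − 1.91×0.56 = 17.6 V.
V_CE = 17.6 V > 0.2 V confirms active-region operation.

I_C ≈ 1.9 mA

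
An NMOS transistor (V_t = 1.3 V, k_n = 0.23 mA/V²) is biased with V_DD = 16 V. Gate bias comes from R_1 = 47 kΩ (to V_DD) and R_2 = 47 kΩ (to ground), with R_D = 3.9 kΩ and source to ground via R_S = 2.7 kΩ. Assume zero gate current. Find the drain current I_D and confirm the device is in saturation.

V_G = V_DD·R_2/(R_1+R_2) = 16×47/94 = 8 V.
Assume saturation: I_D = (k_n/2)(V_GS − V_t)² with V_GS = V_G − I_D·R_S = 8 − 2.7·I_D.
Substituting gives 0.838·I_D² − 5.16·I_D + 5.16 = 0, with roots I_D = 1.26 or 4.9 mA.
The root I_D = 4.9 mA gives V_GS = -5.23 V ≤ V_t, so take I_D = 1.26 mA.
Then V_GS = 4.61 V and V_DS = V_DD − I_D(R_D+R_S) = 16 − 1.26×6.6 = 7.7 V.
Saturation requires V_DS ≥ V_GS − V_t = 3.31 V; 7.7 ≥ 3.31 ✓.

I_D ≈ 1.3 mA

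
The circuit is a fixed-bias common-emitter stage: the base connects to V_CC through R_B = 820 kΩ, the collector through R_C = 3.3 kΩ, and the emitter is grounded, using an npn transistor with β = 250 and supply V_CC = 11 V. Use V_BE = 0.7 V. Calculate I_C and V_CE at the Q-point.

I_C ≈ 3.1 mA, V_CE ≈ 0.64 V

Base loop: V_CC = I_B·R_B + V_BE, so I_B = (11 − 0.7)/820 kΩ = 0.0126 mA.
In the active region I_C = β·I_B = 250 × 0.0126 = 3.14 mA.
Collector loop: V_CE = V_CC − I_C·R_C = 11 − 3.14×3.3 = 0.637 V.
Since V_CE = 0.637 V > V_CE(sat) ≈ 0.2 V, the transistor is in the active region as assumed.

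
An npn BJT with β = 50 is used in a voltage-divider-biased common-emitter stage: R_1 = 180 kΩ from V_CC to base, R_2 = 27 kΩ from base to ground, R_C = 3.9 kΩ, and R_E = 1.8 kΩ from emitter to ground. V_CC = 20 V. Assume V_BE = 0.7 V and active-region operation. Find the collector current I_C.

I_C ≈ 0.83 mA

Thevenize the base divider: V_Th = V_CC·R_2/(R_1+R_2) = 20×27/207 = 2.61 V, R_Th = R_1‖R_2 = 23.5 kΩ.
Base-emitter loop: V_Th = I_B·R_Th + V_BE + (β+1)I_B·R_E, so I_B = (2.61 − 0.7) / (23.5 + 51×1.8) = 0.0166 mA.
I_C = β·I_B = 50×0.0166 = 0.828 mA, and I_E = (β+1)I_B = 0.844 mA.
V_CE = V_CC − I_C·R_C − I_E·R_E = 20 − 0.828×3.9 − 0.844×1.8 = 15.3 V.
V_CE = 15.3 V > 0.2 V confirms active-region operation.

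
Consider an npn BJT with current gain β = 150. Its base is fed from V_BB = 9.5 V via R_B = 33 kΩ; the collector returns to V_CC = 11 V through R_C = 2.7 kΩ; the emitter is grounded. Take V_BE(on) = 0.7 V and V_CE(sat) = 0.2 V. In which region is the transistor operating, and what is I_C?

Assume active: I_B = (9.5 − 0.7)/33 = 0.267 mA, giving I_C = β·I_B = 40 mA.
But then V_CE = 11 − 40×2.7 = -97 V < V_CE(sat) = 0.2 V — impossible in the active region.
So the transistor is saturated. With V_CE = 0.2 V, I_C = (V_CC − 0.2)/R_C = 10.8/2.7 = 4 mA.
Check: β·I_B = 40 mA > I_C = 4 mA, confirming saturation.

saturation; I_C ≈ 4 mA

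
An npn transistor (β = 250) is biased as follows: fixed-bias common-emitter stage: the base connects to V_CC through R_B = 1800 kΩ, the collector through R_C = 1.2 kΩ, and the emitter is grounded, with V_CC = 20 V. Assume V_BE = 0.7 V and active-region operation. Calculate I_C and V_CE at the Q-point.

Base loop: V_CC = I_B·R_B + V_BE, so I_B = (20 − 0.7)/1800 kΩ = 0.0107 mA.
In the active region I_C = β·I_B = 250 × 0.0107 = 2.68 mA.
Collector loop: V_CE = V_CC − I_C·R_C = 20 − 2.68×1.2 = 16.8 V.
Since V_CE = 16.8 V > V_CE(sat) ≈ 0.2 V, the transistor is in the active region as assumed.

I_C ≈ 2.7 mA, V_CE ≈ 17 V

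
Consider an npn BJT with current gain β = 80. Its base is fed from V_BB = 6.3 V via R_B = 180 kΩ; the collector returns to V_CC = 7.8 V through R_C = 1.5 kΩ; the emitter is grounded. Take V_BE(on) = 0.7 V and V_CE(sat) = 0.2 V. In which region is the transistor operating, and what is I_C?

Assume active. Base-emitter loop: I_B = (V_BB − V_BE)/R_B = (6.3 − 0.7)/180 = 0.0311 mA.
I_C = β·I_B = 80×0.0311 = 2.49 mA.
V_CE = V_CC − I_C·R_C = 7.8 − 2.49×1.5 = 4.07 V > V_CE(sat), so the active-region assumption holds.

active; I_C ≈ 2.5 mA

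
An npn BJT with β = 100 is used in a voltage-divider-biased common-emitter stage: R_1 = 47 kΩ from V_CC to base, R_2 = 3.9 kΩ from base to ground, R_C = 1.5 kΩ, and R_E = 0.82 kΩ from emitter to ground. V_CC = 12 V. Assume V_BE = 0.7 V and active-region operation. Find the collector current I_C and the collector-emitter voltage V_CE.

Thevenize the base divider: V_Th = V_CC·R_2/(R_1+R_2) = 12×3.9/50.9 = 0.919 V, R_Th = R_1‖R_2 = 3.6 kΩ.
Base-emitter loop: V_Th = I_B·R_Th + V_BE + (β+1)I_B·R_E, so I_B = (0.919 − 0.7) / (3.6 + 101×0.82) = 0.00254 mA.
I_C = β·I_B = 100×0.00254 = 0.254 mA, and I_E = (β+1)I_B = 0.256 mA.
V_CE = V_CC − I_C·R_C − I_E·R_E = 12 − 0.254×1.5 − 0.256×0.82 = 11.4 V.
V_CE = 11.4 V > 0.2 V confirms active-region operation.

I_C ≈ 0.25 mA, V_CE ≈ 11 V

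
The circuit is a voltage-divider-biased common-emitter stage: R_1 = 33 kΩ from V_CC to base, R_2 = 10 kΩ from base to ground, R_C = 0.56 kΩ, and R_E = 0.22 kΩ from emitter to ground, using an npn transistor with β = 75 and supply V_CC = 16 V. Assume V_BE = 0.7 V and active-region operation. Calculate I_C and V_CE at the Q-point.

Thevenize the base divider: V_Th = V_CC·R_2/(R_1+R_2) = 16×10/43 = 3.72 V, R_Th = R_1‖R_2 = 7.67 kΩ.
Base-emitter loop: V_Th = I_B·R_Th + V_BE + (β+1)I_B·R_E, so I_B = (3.72 − 0.7) / (7.67 + 76×0.22) = 0.124 mA.
I_C = β·I_B = 75×0.124 = 9.29 mA, and I_E = (β+1)I_B = 9.41 mA.
V_CE = V_CC − I_C·R_C − I_E·R_E = 16 − 9.29×0.56 − 9.41×0.22 = 8.73 V.
V_CE = 8.73 V > 0.2 V confirms active-region operation.

I_C ≈ 9.3 mA, V_CE ≈ 8.7 V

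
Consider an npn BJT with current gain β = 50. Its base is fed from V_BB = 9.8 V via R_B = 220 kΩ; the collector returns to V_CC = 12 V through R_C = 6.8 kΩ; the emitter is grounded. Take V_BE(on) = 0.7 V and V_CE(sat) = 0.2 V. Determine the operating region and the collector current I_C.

Assume active: I_B = (9.8 − 0.7)/220 = 0.0414 mA, giving I_C = β·I_B = 2.07 mA.
But then V_CE = 12 − 2.07×6.8 = -2.06 V < V_CE(sat) = 0.2 V — impossible in the active region.
So the transistor is saturated. With V_CE = 0.2 V, I_C = (V_CC − 0.2)/R_C = 11.8/6.8 = 1.74 mA.
Check: β·I_B = 2.07 mA > I_C = 1.74 mA, confirming saturation.

saturation; I_C ≈ 1.7 mA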